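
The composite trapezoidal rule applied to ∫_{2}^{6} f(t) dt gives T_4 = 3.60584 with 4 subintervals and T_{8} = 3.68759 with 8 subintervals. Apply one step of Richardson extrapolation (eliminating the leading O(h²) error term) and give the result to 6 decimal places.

3.714840

R = (4·T_{8} − T_4) / 3 = (4·3.68759 − 3.60584)/3 = (11.14452)/3 = 3.714840.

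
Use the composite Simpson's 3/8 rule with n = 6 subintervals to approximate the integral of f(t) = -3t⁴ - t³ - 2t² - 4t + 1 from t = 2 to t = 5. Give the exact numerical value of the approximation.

-2125.21875

h = (5 − 2)/6 = 0.5.
Nodes t₀,…,t₆ = 2, 2.5, 3, 3.5, 4, 4.5, 5.
f(t) = -3t⁴ - t³ - 2t² - 4t + 1: f₀=-71, f₁=-154.3125, f₂=-299, f₃=-530.5625, f₄=-879, f₅=-1378.8125, f₆=-2069.
(3h/8)·[f₀ + 3f₁ + 3f₂ + 2f₃ + 3f₄ + 3f₅ + f₆] = 0.1875·(-11334.5) = -2125.21875.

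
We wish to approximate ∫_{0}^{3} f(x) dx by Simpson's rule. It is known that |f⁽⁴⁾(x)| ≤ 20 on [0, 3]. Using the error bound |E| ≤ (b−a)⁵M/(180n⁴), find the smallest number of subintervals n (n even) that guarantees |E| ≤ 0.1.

6

Need 4860/(180n⁴) ≤ 0.1.
n⁴ ≥ 4860/(180·0.1) = 270 ⇒ n ≥ 4.0536, so the smallest even n is 6. (n must be even for Simpson's rule.)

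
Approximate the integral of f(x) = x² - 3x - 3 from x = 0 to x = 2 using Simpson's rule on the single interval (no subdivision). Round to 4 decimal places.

-9.3333

S = (b−a)/6 · [f(0) + 4f(1) + f(2)] = 0.333333·[(-3) + 4·(-5) + (-5)] = -9.3333.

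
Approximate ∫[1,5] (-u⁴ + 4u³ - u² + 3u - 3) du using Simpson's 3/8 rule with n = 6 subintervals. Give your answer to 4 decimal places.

-18.3704

h = (5 − 1)/6 = 0.666667.
Nodes u₀,…,u₆ = 1, 1.666667, 2.333333, 3, 3.666667, 4.333333, 5.
f(u) = -u⁴ + 4u³ - u² + 3u - 3: f₀=2, f₁=10.024691, f₂=19.728395, f₃=24, f₄=10.987654, f₅=-35.901235, f₆=-138.
(3h/8)·[f₀ + 3f₁ + 3f₂ + 2f₃ + 3f₄ + 3f₅ + f₆] = 0.25·(-73.481481) = -18.3704.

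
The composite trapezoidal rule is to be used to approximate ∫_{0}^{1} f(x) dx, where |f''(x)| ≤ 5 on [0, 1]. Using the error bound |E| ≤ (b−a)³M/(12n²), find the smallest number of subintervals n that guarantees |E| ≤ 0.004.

11

Need 5/(12n²) ≤ 0.004.
n² ≥ 5/(12·0.004) = 104.167 ⇒ n ≥ 10.2062, so the smallest n is 11.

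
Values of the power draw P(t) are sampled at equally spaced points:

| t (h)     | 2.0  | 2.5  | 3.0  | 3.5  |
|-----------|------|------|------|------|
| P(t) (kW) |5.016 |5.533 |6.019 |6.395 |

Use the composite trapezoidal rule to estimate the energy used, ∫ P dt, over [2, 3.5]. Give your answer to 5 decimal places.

h = 0.5, n = 3.
(h/2)·[y₀ + 2y₁ + 2y₂ + y₃] = 0.25·(34.515) = 8.62875.

8.62875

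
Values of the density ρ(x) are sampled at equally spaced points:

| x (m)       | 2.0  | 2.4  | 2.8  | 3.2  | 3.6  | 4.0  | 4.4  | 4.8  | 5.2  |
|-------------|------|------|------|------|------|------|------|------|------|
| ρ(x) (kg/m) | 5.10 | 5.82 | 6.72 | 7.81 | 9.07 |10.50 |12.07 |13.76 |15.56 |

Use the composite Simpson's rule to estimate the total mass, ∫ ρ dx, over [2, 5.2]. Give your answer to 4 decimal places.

30.3920

h = 0.4, n = 8.
(h/3)·[y₀ + 4y₁ + 2y₂ + 4y₃ + 2y₄ + 4y₅ + 2y₆ + 4y₇ + y₈] = 0.133333·(227.94) = 30.3920.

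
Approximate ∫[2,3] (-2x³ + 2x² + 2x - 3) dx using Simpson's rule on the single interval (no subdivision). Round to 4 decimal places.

-17.8333

S = (b−a)/6 · [f(2) + 4f(2.5) + f(3)] = 0.166667·[(-7) + 4·(-16.75) + (-33)] = -17.8333.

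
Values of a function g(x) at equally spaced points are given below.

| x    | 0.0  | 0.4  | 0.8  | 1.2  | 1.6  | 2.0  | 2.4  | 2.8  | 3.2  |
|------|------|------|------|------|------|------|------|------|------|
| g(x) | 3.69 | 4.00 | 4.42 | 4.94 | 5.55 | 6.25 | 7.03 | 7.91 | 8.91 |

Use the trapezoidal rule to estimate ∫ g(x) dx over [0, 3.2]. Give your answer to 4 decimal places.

h = 0.4, n = 8.
(h/2)·[y₀ + 2y₁ + 2y₂ + 2y₃ + 2y₄ + 2y₅ + 2y₆ + 2y₇ + y₈] = 0.2·(92.80) = 18.5600.

18.5600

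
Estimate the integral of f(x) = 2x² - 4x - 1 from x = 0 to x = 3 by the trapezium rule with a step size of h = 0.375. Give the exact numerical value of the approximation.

-2.859375

h = (3 − 0)/8 = 0.375.
Nodes x₀,…,x₈ = 0, 0.375, 0.75, 1.125, 1.5, 1.875, 2.25, 2.625, 3.
f(x) = 2x² - 4x - 1: f₀=-1, f₁=-2.21875, f₂=-2.875, f₃=-2.96875, f₄=-2.5, f₅=-1.46875, f₆=0.125, f₇=2.28125, f₈=5.
(h/2)·[f₀ + 2f₁ + 2f₂ + 2f₃ + 2f₄ + 2f₅ + 2f₆ + 2f₇ + f₈] = 0.1875·(-15.25) = -2.859375.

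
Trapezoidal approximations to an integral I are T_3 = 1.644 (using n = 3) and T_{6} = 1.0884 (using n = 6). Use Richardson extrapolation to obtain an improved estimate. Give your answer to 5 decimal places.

0.90320

R = (4·T_{6} − T_3) / 3 = (4·1.0884 − 1.644)/3 = (2.7096)/3 = 0.90320.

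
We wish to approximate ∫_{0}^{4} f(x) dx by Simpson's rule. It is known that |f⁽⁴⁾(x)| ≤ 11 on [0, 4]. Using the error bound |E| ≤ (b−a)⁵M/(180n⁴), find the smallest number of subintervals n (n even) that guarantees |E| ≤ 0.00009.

30

Need 11264/(180n⁴) ≤ 0.00009.
n⁴ ≥ 11264/(180·0.00009) = 695309 ⇒ n ≥ 28.8765, so the smallest even n is 30. (n must be even for Simpson's rule.)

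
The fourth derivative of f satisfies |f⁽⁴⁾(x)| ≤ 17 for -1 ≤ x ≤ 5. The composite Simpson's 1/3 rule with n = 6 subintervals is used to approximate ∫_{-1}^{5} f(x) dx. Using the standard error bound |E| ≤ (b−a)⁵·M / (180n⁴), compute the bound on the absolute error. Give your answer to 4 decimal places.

|E| ≤ (6)⁵·17 / (180·6⁴) = 132192/233280 = 0.5667.

0.5667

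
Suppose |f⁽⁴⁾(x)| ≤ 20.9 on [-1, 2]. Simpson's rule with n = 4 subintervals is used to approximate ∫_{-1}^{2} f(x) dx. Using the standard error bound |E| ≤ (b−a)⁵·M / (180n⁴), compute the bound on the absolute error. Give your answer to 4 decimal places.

|E| ≤ (3)⁵·20.9 / (180·4⁴) = 5078.7/46080 = 0.1102.

0.1102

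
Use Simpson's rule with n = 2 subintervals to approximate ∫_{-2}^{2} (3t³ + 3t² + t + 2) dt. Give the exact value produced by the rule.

24

h = (2 − (-2))/2 = 2.
Nodes t₀,…,t₂ = -2, 0, 2.
f(t) = 3t³ + 3t² + t + 2: f₀=-12, f₁=2, f₂=40.
(h/3)·[f₀ + 4f₁ + f₂] = 0.666667·(36) = 24.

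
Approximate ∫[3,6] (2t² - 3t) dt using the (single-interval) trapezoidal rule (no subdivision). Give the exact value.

T = (b−a)/2 · [f(3) + f(6)] = 1.5·[9 + 54] = 94.5.

94.5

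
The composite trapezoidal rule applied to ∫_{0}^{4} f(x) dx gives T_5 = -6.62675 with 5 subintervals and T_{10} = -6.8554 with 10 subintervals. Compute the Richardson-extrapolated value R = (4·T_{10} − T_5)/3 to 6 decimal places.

R = (4·T_{10} − T_5) / 3 = (4·(-6.8554) − (-6.62675))/3 = (-20.79485)/3 = -6.931617.

-6.931617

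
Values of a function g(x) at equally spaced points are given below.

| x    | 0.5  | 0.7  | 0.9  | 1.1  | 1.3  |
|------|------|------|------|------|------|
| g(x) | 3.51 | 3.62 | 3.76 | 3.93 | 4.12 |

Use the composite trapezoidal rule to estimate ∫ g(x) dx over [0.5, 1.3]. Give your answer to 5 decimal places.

3.02500

h = 0.2, n = 4.
(h/2)·[y₀ + 2y₁ + 2y₂ + 2y₃ + y₄] = 0.1·(30.25) = 3.02500.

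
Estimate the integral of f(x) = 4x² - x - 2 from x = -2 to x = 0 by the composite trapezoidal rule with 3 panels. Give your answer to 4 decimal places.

h = (0 − (-2))/3 = 0.666667.
Nodes x₀,…,x₃ = -2, -1.333333, -0.666667, 0.
f(x) = 4x² - x - 2: f₀=16, f₁=6.444444, f₂=0.444444, f₃=-2.
(h/2)·[f₀ + 2f₁ + 2f₂ + f₃] = 0.333333·(27.777778) = 9.2593.

9.2593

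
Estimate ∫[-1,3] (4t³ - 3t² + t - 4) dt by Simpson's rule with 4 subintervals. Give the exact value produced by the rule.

h = (3 − (-1))/4 = 1.
Nodes t₀,…,t₄ = -1, 0, 1, 2, 3.
f(t) = 4t³ - 3t² + t - 4: f₀=-12, f₁=-4, f₂=-2, f₃=18, f₄=80.
(h/3)·[f₀ + 4f₁ + 2f₂ + 4f₃ + f₄] = 0.333333·(120) = 40.

40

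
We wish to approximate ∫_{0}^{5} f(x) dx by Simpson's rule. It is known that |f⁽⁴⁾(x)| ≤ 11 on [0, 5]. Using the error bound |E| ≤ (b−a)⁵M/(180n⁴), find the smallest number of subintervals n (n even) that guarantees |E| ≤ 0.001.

Need 34375/(180n⁴) ≤ 0.001.
n⁴ ≥ 34375/(180·0.001) = 190972 ⇒ n ≥ 20.9046, so the smallest even n is 22. (n must be even for Simpson's rule.)

22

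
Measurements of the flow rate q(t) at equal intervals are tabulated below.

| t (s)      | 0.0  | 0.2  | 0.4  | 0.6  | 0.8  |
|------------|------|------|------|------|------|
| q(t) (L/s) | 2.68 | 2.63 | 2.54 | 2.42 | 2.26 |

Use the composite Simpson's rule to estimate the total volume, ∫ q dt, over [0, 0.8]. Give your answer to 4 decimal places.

2.0147

h = 0.2, n = 4.
(h/3)·[y₀ + 4y₁ + 2y₂ + 4y₃ + y₄] = 0.066667·(30.22) = 2.0147.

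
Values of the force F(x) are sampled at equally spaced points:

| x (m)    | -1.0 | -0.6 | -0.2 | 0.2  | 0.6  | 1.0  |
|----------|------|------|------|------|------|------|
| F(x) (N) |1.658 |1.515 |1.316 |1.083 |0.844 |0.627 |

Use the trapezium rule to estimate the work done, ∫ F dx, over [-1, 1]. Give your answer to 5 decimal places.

2.36020

h = 0.4, n = 5.
(h/2)·[y₀ + 2y₁ + 2y₂ + 2y₃ + 2y₄ + y₅] = 0.2·(11.801) = 2.36020.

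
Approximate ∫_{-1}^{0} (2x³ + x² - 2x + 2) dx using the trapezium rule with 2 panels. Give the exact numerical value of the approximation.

h = (0 − (-1))/2 = 0.5.
Nodes x₀,…,x₂ = -1, -0.5, 0.
f(x) = 2x³ + x² - 2x + 2: f₀=3, f₁=3, f₂=2.
(h/2)·[f₀ + 2f₁ + f₂] = 0.25·(11) = 2.75.

2.75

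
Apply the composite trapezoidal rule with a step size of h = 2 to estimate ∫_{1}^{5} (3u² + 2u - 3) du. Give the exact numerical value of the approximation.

144

h = (5 − 1)/2 = 2.
Nodes u₀,…,u₂ = 1, 3, 5.
f(u) = 3u² + 2u - 3: f₀=2, f₁=30, f₂=82.
(h/2)·[f₀ + 2f₁ + f₂] = 1·(144) = 144.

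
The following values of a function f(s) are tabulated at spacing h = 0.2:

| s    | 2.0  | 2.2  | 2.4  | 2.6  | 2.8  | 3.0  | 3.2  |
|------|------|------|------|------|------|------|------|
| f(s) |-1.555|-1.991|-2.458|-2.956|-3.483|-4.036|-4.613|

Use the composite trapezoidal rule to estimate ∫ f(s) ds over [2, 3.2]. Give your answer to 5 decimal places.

-3.60160

h = 0.2, n = 6.
(h/2)·[y₀ + 2y₁ + 2y₂ + 2y₃ + 2y₄ + 2y₅ + y₆] = 0.1·(-36.016) = -3.60160.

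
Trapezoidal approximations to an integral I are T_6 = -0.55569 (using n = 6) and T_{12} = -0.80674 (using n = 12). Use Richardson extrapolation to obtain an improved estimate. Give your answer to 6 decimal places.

-0.890423

R = (4·T_{12} − T_6) / 3 = (4·(-0.80674) − (-0.55569))/3 = (-2.67127)/3 = -0.890423.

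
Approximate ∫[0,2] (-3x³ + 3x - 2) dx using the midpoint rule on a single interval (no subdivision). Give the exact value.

M = (b−a)·f(1) = 2·(-2) = -4.

-4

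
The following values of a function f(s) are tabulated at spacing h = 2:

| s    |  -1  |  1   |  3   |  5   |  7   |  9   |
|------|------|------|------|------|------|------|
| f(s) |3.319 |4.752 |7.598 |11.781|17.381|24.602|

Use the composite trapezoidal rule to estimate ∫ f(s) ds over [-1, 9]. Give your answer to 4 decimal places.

h = 2, n = 5.
(h/2)·[y₀ + 2y₁ + 2y₂ + 2y₃ + 2y₄ + y₅] = 1·(110.945) = 110.9450.

110.9450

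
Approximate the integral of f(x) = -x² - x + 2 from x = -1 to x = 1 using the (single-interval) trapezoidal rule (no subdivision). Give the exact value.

T = (b−a)/2 · [f(-1) + f(1)] = 1·[2 + 0] = 2.

2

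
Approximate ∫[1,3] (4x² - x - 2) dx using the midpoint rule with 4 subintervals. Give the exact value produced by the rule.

h = (3 − 1)/4 = 0.5.
Midpoints m₁,…,m₄ = 1.25, 1.75, 2.25, 2.75.
f(m₁)=3, f(m₂)=8.5, f(m₃)=16, f(m₄)=25.5.
h·[f(m₁) + f(m₂) + f(m₃) + f(m₄)] = 0.5·(53) = 26.5.

26.5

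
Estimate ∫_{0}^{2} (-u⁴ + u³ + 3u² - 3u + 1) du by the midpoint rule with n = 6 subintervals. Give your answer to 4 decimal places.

1.6363

h = (2 − 0)/6 = 0.333333.
Midpoints m₁,…,m₆ = 0.166667, 0.5, 0.833333, 1.166667, 1.5, 1.833333.
f(m₁)=0.587191, f(m₂)=0.3125, f(m₃)=0.679784, f(m₄)=1.318673, f(m₅)=1.5625, f(m₆)=0.448302.
h·[f(m₁) + f(m₂) + f(m₃) + f(m₄) + f(m₅) + f(m₆)] = 0.333333·(4.908951) = 1.6363.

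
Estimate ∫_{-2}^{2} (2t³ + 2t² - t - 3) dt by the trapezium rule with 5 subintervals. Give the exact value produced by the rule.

-0.48

h = (2 − (-2))/5 = 0.8.
Nodes t₀,…,t₅ = -2, -1.2, -0.4, 0.4, 1.2, 2.
f(t) = 2t³ + 2t² - t - 3: f₀=-9, f₁=-2.376, f₂=-2.408, f₃=-2.952, f₄=2.136, f₅=19.
(h/2)·[f₀ + 2f₁ + 2f₂ + 2f₃ + 2f₄ + f₅] = 0.4·(-1.2) = -0.48.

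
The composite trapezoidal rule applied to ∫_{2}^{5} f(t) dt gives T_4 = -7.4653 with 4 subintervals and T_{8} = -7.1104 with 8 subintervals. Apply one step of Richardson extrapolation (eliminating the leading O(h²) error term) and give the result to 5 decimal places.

-6.99210

R = (4·T_{8} − T_4) / 3 = (4·(-7.1104) − (-7.4653))/3 = (-20.9763)/3 = -6.99210.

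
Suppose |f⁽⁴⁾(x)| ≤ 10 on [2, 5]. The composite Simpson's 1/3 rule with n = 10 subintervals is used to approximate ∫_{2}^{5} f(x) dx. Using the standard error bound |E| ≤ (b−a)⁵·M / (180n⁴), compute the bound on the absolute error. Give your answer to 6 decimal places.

|E| ≤ (3)⁵·10 / (180·10⁴) = 2430/1800000 = 0.001350.

0.001350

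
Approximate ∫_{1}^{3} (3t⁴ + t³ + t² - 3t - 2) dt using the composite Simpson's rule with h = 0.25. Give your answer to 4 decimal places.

157.8698

h = (3 − 1)/8 = 0.25.
Nodes t₀,…,t₈ = 1, 1.25, 1.5, 1.75, 2, 2.25, 2.5, 2.75, 3.
f(t) = 3t⁴ + t³ + t² - 3t - 2: f₀=0, f₁=5.08984375, f₂=14.3125, f₃=29.30859375, f₄=52, f₅=84.58984375, f₆=129.5625, f₇=189.68359375, f₈=268.
(h/3)·[f₀ + 4f₁ + 2f₂ + 4f₃ + 2f₄ + 4f₅ + 2f₆ + 4f₇ + f₈] = 0.083333·(1894.4375) = 157.8698.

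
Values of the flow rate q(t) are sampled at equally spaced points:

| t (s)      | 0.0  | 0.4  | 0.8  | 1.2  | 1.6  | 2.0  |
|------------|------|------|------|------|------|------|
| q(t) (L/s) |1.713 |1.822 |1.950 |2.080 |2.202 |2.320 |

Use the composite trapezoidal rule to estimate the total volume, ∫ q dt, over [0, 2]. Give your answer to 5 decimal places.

h = 0.4, n = 5.
(h/2)·[y₀ + 2y₁ + 2y₂ + 2y₃ + 2y₄ + y₅] = 0.2·(20.141) = 4.02820.

4.02820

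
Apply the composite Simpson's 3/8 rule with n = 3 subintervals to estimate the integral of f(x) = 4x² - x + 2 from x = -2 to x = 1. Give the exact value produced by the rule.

h = (1 − (-2))/3 = 1.
Nodes x₀,…,x₃ = -2, -1, 0, 1.
f(x) = 4x² - x + 2: f₀=20, f₁=7, f₂=2, f₃=5.
(3h/8)·[f₀ + 3f₁ + 3f₂ + f₃] = 0.375·(52) = 19.5.

19.5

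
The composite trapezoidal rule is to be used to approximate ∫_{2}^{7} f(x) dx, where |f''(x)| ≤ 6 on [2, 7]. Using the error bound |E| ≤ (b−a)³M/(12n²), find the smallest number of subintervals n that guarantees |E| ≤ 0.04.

Need 750/(12n²) ≤ 0.04.
n² ≥ 750/(12·0.04) = 1562.5 ⇒ n ≥ 39.5285, so the smallest n is 40.

40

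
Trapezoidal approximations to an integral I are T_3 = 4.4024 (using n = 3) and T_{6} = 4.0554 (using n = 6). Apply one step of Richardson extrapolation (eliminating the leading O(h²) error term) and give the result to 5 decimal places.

3.93973

R = (4·T_{6} − T_3) / 3 = (4·4.0554 − 4.4024)/3 = (11.8192)/3 = 3.93973.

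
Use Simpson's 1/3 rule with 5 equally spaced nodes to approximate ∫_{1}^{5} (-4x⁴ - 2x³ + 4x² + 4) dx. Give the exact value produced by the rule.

h = (5 − 1)/4 = 1.
Nodes x₀,…,x₄ = 1, 2, 3, 4, 5.
f(x) = -4x⁴ - 2x³ + 4x² + 4: f₀=2, f₁=-60, f₂=-338, f₃=-1084, f₄=-2646.
(h/3)·[f₀ + 4f₁ + 2f₂ + 4f₃ + f₄] = 0.333333·(-7896) = -2632.

-2632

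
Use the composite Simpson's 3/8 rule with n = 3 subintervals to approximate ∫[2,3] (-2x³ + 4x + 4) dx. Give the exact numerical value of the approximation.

-18.5

h = (3 − 2)/3 = 0.333333.
Nodes x₀,…,x₃ = 2, 2.333333, 2.666667, 3.
f(x) = -2x³ + 4x + 4: f₀=-4, f₁=-12.074074, f₂=-23.259259, f₃=-38.
(3h/8)·[f₀ + 3f₁ + 3f₂ + f₃] = 0.125·(-148) = -18.5.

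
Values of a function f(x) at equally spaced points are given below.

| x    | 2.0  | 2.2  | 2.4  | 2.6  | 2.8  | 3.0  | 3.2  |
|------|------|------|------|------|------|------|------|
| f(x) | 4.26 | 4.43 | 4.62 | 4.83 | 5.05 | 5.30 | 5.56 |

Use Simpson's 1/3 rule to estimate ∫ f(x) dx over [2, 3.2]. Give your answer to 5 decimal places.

5.82667

h = 0.2, n = 6.
(h/3)·[y₀ + 4y₁ + 2y₂ + 4y₃ + 2y₄ + 4y₅ + y₆] = 0.066667·(87.40) = 5.82667.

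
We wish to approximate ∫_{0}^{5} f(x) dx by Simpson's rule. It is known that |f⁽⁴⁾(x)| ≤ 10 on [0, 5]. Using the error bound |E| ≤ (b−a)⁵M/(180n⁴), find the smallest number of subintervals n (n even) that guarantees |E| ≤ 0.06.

8

Need 31250/(180n⁴) ≤ 0.06.
n⁴ ≥ 31250/(180·0.06) = 2893.52 ⇒ n ≥ 7.3343, so the smallest even n is 8. (n must be even for Simpson's rule.)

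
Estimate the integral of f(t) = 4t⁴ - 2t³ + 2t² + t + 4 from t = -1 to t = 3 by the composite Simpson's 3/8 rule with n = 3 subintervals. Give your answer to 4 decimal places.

209.0370

h = (3 − (-1))/3 = 1.333333.
Nodes t₀,…,t₃ = -1, 0.333333, 1.666667, 3.
f(t) = 4t⁴ - 2t³ + 2t² + t + 4: f₀=11, f₁=4.530864, f₂=32.827160, f₃=295.
(3h/8)·[f₀ + 3f₁ + 3f₂ + f₃] = 0.5·(418.074074) = 209.0370.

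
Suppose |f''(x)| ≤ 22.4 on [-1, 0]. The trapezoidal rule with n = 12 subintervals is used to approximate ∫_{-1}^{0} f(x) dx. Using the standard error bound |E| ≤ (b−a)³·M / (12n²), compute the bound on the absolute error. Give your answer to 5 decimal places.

|E| ≤ (1)³·22.4 / (12·12²) = 22.4/1728 = 0.01296.

0.01296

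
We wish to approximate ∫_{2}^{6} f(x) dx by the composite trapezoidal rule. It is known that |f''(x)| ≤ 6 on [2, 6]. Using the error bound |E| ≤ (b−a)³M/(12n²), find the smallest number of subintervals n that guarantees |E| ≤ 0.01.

Need 384/(12n²) ≤ 0.01.
n² ≥ 384/(12·0.01) = 3200 ⇒ n ≥ 56.5685, so the smallest n is 57.

57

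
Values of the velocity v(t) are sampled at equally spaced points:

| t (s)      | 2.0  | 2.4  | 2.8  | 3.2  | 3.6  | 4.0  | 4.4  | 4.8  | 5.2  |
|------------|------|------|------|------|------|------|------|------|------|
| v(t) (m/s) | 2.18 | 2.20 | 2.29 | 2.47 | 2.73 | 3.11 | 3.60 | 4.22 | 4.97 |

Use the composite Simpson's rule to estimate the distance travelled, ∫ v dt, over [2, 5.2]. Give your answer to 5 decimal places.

h = 0.4, n = 8.
(h/3)·[y₀ + 4y₁ + 2y₂ + 4y₃ + 2y₄ + 4y₅ + 2y₆ + 4y₇ + y₈] = 0.133333·(72.39) = 9.65200.

9.65200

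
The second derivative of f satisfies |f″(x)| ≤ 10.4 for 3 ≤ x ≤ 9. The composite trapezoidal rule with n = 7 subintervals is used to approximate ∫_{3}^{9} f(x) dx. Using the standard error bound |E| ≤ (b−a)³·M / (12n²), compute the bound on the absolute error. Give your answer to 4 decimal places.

|E| ≤ (6)³·10.4 / (12·7²) = 2246.4/588 = 3.8204.

3.8204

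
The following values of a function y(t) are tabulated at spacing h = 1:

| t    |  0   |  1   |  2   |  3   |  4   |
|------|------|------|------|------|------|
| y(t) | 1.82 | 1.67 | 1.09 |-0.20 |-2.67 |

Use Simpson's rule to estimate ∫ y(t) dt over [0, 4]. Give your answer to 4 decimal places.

h = 1, n = 4.
(h/3)·[y₀ + 4y₁ + 2y₂ + 4y₃ + y₄] = 0.333333·(7.21) = 2.4033.

2.4033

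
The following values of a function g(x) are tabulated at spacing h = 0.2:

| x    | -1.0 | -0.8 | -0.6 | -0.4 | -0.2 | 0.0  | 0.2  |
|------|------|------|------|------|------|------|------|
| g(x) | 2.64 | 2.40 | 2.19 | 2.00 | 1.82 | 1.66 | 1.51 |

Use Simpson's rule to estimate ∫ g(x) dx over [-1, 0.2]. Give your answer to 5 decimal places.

2.42733

h = 0.2, n = 6.
(h/3)·[y₀ + 4y₁ + 2y₂ + 4y₃ + 2y₄ + 4y₅ + y₆] = 0.066667·(36.41) = 2.42733.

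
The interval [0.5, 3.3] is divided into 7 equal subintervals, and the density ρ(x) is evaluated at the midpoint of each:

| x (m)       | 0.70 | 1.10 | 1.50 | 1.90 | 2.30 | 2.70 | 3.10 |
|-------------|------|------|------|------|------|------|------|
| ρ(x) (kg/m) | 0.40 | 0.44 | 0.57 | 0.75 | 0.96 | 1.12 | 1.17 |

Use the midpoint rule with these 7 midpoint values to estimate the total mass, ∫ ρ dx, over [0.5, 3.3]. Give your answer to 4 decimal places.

h = 0.4, n = 7.
h·[y(m₁) + y(m₂) + y(m₃) + y(m₄) + y(m₅) + y(m₆) + y(m₇)] = 0.4·(5.41) = 2.1640.

2.1640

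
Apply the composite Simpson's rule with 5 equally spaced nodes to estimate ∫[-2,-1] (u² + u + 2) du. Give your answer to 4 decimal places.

h = (-1 − (-2))/4 = 0.25.
Nodes u₀,…,u₄ = -2, -1.75, -1.5, -1.25, -1.
f(u) = u² + u + 2: f₀=4, f₁=3.3125, f₂=2.75, f₃=2.3125, f₄=2.
(h/3)·[f₀ + 4f₁ + 2f₂ + 4f₃ + f₄] = 0.083333·(34) = 2.8333.

2.8333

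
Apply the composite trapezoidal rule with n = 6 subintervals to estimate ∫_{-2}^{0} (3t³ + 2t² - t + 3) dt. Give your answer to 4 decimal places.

1.0741

h = (0 − (-2))/6 = 0.333333.
Nodes t₀,…,t₆ = -2, -1.666667, -1.333333, -1, -0.666667, -0.333333, 0.
f(t) = 3t³ + 2t² - t + 3: f₀=-11, f₁=-3.666667, f₂=0.777778, f₃=3, f₄=3.666667, f₅=3.444444, f₆=3.
(h/2)·[f₀ + 2f₁ + 2f₂ + 2f₃ + 2f₄ + 2f₅ + f₆] = 0.166667·(6.444444) = 1.0741.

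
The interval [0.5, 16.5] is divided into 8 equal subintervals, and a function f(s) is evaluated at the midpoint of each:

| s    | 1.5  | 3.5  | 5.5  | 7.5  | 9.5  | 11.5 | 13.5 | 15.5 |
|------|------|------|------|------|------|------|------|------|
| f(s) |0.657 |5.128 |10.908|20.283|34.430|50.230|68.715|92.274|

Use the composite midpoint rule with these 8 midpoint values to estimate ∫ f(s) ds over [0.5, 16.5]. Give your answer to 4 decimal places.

565.2500

h = 2, n = 8.
h·[y(m₁) + y(m₂) + y(m₃) + y(m₄) + y(m₅) + y(m₆) + y(m₇) + y(m₈)] = 2·(282.625) = 565.2500.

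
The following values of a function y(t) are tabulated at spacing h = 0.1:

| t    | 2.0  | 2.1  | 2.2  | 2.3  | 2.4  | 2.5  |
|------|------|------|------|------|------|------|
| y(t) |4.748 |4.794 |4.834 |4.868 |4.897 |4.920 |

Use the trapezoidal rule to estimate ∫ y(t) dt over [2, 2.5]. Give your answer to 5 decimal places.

h = 0.1, n = 5.
(h/2)·[y₀ + 2y₁ + 2y₂ + 2y₃ + 2y₄ + y₅] = 0.05·(48.454) = 2.42270.

2.42270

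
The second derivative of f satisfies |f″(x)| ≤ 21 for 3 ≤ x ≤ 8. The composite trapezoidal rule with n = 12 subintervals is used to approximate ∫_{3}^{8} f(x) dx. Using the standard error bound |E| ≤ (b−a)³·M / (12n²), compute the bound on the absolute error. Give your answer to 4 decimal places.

|E| ≤ (5)³·21 / (12·12²) = 2625/1728 = 1.5191.

1.5191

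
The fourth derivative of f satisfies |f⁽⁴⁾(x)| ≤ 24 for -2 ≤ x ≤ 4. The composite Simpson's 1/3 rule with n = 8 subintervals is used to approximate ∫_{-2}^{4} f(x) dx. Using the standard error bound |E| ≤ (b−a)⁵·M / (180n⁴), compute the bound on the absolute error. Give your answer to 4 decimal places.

|E| ≤ (6)⁵·24 / (180·8⁴) = 186624/737280 = 0.2531.

0.2531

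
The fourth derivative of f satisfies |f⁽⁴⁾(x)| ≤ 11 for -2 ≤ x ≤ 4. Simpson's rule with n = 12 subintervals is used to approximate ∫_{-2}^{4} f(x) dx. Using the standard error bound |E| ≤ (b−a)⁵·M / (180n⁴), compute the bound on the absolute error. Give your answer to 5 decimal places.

|E| ≤ (6)⁵·11 / (180·12⁴) = 85536/3732480 = 0.02292.

0.02292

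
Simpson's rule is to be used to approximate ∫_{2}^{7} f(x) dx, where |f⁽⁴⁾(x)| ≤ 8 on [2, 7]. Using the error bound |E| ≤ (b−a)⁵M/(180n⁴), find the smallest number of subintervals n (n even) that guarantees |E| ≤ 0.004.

14

Need 25000/(180n⁴) ≤ 0.004.
n⁴ ≥ 25000/(180·0.004) = 34722.2 ⇒ n ≥ 13.6506, so the smallest even n is 14. (n must be even for Simpson's rule.)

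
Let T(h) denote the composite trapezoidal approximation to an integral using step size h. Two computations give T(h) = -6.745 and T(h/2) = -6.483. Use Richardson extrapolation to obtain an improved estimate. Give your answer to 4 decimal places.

R = (4·T(h/2) − T(h)) / 3 = (4·(-6.483) − (-6.745))/3 = (-19.187)/3 = -6.3957.

-6.3957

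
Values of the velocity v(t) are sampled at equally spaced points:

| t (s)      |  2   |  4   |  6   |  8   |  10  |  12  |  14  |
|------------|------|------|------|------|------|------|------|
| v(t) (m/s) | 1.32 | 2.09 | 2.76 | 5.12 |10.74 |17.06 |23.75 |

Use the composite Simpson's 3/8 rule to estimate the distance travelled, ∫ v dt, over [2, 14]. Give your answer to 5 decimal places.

99.94500

h = 2, n = 6.
(3h/8)·[y₀ + 3y₁ + 3y₂ + 2y₃ + 3y₄ + 3y₅ + y₆] = 0.75·(133.26) = 99.94500.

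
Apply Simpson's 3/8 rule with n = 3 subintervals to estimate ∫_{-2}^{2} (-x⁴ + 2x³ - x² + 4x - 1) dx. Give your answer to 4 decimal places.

h = (2 − (-2))/3 = 1.333333.
Nodes x₀,…,x₃ = -2, -0.666667, 0.666667, 2.
f(x) = -x⁴ + 2x³ - x² + 4x - 1: f₀=-45, f₁=-4.901235, f₂=1.617284, f₃=3.
(3h/8)·[f₀ + 3f₁ + 3f₂ + f₃] = 0.5·(-51.851852) = -25.9259.

-25.9259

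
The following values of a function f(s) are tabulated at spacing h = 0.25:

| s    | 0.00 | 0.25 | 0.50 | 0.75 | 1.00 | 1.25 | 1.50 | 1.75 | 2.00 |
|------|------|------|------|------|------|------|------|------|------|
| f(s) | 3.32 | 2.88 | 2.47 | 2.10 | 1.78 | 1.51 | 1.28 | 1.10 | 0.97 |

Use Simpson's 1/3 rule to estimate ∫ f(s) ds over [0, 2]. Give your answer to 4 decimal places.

3.8092

h = 0.25, n = 8.
(h/3)·[y₀ + 4y₁ + 2y₂ + 4y₃ + 2y₄ + 4y₅ + 2y₆ + 4y₇ + y₈] = 0.083333·(45.71) = 3.8092.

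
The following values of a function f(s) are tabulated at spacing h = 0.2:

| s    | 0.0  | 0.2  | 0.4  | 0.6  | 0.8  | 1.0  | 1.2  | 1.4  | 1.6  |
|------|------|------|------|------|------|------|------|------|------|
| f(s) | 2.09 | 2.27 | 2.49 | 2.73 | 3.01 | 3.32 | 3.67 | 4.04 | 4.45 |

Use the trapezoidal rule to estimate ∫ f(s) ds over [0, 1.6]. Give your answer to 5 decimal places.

4.96000

h = 0.2, n = 8.
(h/2)·[y₀ + 2y₁ + 2y₂ + 2y₃ + 2y₄ + 2y₅ + 2y₆ + 2y₇ + y₈] = 0.1·(49.60) = 4.96000.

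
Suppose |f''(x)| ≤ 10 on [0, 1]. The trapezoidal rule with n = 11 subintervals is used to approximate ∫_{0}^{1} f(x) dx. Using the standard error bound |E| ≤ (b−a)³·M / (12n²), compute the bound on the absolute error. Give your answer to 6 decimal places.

|E| ≤ (1)³·10 / (12·11²) = 10/1452 = 0.006887.

0.006887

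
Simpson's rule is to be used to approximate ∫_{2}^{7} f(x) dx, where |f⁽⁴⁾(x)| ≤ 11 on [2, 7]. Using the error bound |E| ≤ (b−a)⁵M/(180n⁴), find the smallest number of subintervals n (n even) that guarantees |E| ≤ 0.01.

12

Need 34375/(180n⁴) ≤ 0.01.
n⁴ ≥ 34375/(180·0.01) = 19097.2 ⇒ n ≥ 11.7555, so the smallest even n is 12. (n must be even for Simpson's rule.)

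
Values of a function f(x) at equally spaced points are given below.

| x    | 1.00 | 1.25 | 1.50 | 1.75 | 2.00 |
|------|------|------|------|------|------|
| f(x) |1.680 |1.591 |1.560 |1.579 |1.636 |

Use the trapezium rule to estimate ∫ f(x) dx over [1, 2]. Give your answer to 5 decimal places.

1.59700

h = 0.25, n = 4.
(h/2)·[y₀ + 2y₁ + 2y₂ + 2y₃ + y₄] = 0.125·(12.776) = 1.59700.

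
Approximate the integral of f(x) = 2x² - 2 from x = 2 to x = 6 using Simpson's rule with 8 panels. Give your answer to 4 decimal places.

130.6667

h = (6 − 2)/8 = 0.5.
Nodes x₀,…,x₈ = 2, 2.5, 3, 3.5, 4, 4.5, 5, 5.5, 6.
f(x) = 2x² - 2: f₀=6, f₁=10.5, f₂=16, f₃=22.5, f₄=30, f₅=38.5, f₆=48, f₇=58.5, f₈=70.
(h/3)·[f₀ + 4f₁ + 2f₂ + 4f₃ + 2f₄ + 4f₅ + 2f₆ + 4f₇ + f₈] = 0.166667·(784) = 130.6667.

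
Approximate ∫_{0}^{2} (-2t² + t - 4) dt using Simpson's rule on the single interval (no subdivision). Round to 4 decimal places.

S = (b−a)/6 · [f(0) + 4f(1) + f(2)] = 0.333333·[(-4) + 4·(-5) + (-10)] = -11.3333.

-11.3333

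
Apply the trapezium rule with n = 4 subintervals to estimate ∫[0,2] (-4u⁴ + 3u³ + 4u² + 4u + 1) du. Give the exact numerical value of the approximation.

5.5

h = (2 − 0)/4 = 0.5.
Nodes u₀,…,u₄ = 0, 0.5, 1, 1.5, 2.
f(u) = -4u⁴ + 3u³ + 4u² + 4u + 1: f₀=1, f₁=4.125, f₂=8, f₃=5.875, f₄=-15.
(h/2)·[f₀ + 2f₁ + 2f₂ + 2f₃ + f₄] = 0.25·(22) = 5.5.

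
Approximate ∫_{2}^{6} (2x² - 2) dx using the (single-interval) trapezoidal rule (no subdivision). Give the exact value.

152

T = (b−a)/2 · [f(2) + f(6)] = 2·[6 + 70] = 152.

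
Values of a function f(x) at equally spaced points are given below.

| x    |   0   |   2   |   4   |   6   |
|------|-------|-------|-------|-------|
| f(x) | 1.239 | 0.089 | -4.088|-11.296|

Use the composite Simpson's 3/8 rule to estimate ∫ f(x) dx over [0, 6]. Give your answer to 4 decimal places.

-16.5405

h = 2, n = 3.
(3h/8)·[y₀ + 3y₁ + 3y₂ + y₃] = 0.75·(-22.054) = -16.5405.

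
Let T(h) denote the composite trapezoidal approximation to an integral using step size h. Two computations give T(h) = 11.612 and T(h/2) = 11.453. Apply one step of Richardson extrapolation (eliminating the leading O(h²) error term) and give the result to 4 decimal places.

R = (4·T(h/2) − T(h)) / 3 = (4·11.453 − 11.612)/3 = (34.200)/3 = 11.4000.

11.4000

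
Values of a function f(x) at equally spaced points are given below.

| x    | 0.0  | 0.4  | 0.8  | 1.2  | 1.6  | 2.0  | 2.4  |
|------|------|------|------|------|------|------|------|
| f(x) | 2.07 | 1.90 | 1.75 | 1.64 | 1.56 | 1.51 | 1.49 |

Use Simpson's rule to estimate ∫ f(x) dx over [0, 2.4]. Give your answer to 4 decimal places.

4.0507

h = 0.4, n = 6.
(h/3)·[y₀ + 4y₁ + 2y₂ + 4y₃ + 2y₄ + 4y₅ + y₆] = 0.133333·(30.38) = 4.0507.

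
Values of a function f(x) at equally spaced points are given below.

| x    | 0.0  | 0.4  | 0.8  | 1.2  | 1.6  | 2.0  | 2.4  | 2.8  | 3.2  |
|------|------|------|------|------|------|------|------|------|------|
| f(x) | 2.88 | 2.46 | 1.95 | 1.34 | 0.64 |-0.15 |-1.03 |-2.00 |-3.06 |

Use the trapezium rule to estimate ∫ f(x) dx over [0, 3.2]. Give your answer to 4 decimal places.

h = 0.4, n = 8.
(h/2)·[y₀ + 2y₁ + 2y₂ + 2y₃ + 2y₄ + 2y₅ + 2y₆ + 2y₇ + y₈] = 0.2·(6.24) = 1.2480.

1.2480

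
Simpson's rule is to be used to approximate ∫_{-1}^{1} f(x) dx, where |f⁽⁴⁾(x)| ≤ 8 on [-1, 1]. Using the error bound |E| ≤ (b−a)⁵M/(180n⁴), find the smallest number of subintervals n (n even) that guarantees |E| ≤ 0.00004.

Need 256/(180n⁴) ≤ 0.00004.
n⁴ ≥ 256/(180·0.00004) = 35555.6 ⇒ n ≥ 13.7318, so the smallest even n is 14. (n must be even for Simpson's rule.)

14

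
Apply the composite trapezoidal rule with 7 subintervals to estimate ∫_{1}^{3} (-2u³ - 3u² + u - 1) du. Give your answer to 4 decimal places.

h = (3 − 1)/7 = 0.285714.
Nodes u₀,…,u₇ = 1, 1.285714, 1.571429, 1.857143, 2.142857, 2.428571, 2.714286, 3.
f(u) = -2u³ - 3u² + u - 1: f₀=-5, f₁=-8.924198, f₂=-14.597668, f₃=-22.300292, f₄=-32.311953, f₅=-44.912536, f₆=-60.381924, f₇=-79.
(h/2)·[f₀ + 2f₁ + 2f₂ + 2f₃ + 2f₄ + 2f₅ + 2f₆ + f₇] = 0.142857·(-450.857143) = -64.4082.

-64.4082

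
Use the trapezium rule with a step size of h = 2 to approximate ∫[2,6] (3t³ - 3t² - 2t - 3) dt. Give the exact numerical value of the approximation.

796

h = (6 − 2)/2 = 2.
Nodes t₀,…,t₂ = 2, 4, 6.
f(t) = 3t³ - 3t² - 2t - 3: f₀=5, f₁=133, f₂=525.
(h/2)·[f₀ + 2f₁ + f₂] = 1·(796) = 796.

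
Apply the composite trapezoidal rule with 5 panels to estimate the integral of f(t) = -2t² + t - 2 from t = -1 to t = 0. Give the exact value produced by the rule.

h = (0 − (-1))/5 = 0.2.
Nodes t₀,…,t₅ = -1, -0.8, -0.6, -0.4, -0.2, 0.
f(t) = -2t² + t - 2: f₀=-5, f₁=-4.08, f₂=-3.32, f₃=-2.72, f₄=-2.28, f₅=-2.
(h/2)·[f₀ + 2f₁ + 2f₂ + 2f₃ + 2f₄ + f₅] = 0.1·(-31.8) = -3.18.

-3.18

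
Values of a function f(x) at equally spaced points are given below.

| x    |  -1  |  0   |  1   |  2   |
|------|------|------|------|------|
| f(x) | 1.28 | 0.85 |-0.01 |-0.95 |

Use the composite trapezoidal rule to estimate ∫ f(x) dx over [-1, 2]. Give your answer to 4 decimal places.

1.0050

h = 1, n = 3.
(h/2)·[y₀ + 2y₁ + 2y₂ + y₃] = 0.5·(2.01) = 1.0050.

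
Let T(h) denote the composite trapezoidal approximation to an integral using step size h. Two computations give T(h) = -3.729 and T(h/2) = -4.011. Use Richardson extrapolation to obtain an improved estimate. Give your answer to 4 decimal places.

-4.1050

R = (4·T(h/2) − T(h)) / 3 = (4·(-4.011) − (-3.729))/3 = (-12.315)/3 = -4.1050.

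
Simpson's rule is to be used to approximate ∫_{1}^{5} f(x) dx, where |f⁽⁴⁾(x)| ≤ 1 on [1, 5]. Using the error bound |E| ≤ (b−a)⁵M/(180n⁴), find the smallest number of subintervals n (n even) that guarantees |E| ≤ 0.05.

4

Need 1024/(180n⁴) ≤ 0.05.
n⁴ ≥ 1024/(180·0.05) = 113.778 ⇒ n ≥ 3.2660, so the smallest even n is 4. (n must be even for Simpson's rule.)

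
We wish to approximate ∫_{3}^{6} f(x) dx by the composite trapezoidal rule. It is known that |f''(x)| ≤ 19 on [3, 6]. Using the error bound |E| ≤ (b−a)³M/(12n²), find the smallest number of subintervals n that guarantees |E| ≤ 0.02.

Need 513/(12n²) ≤ 0.02.
n² ≥ 513/(12·0.02) = 2137.5 ⇒ n ≥ 46.2331, so the smallest n is 47.

47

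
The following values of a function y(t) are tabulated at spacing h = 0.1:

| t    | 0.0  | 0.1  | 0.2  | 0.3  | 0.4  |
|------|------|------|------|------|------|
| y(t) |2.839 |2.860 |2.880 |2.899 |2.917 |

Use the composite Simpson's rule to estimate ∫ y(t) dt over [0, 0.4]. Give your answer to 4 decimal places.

h = 0.1, n = 4.
(h/3)·[y₀ + 4y₁ + 2y₂ + 4y₃ + y₄] = 0.033333·(34.552) = 1.1517.

1.1517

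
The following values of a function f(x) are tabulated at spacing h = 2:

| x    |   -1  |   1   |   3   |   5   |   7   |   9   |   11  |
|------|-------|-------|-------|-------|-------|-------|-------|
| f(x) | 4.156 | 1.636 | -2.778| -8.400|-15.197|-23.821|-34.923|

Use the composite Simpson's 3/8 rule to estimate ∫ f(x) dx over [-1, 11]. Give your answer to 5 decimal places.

h = 2, n = 6.
(3h/8)·[y₀ + 3y₁ + 3y₂ + 2y₃ + 3y₄ + 3y₅ + y₆] = 0.75·(-168.047) = -126.03525.

-126.03525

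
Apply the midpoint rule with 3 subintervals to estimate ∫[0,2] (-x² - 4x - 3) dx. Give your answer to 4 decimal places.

h = (2 − 0)/3 = 0.666667.
Midpoints m₁,…,m₃ = 0.333333, 1, 1.666667.
f(m₁)=-4.444444, f(m₂)=-8, f(m₃)=-12.444444.
h·[f(m₁) + f(m₂) + f(m₃)] = 0.666667·(-24.888889) = -16.5926.

-16.5926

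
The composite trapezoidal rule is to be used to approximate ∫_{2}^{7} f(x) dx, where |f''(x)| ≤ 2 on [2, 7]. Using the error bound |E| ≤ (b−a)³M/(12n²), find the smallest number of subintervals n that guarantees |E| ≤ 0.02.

33

Need 250/(12n²) ≤ 0.02.
n² ≥ 250/(12·0.02) = 1041.67 ⇒ n ≥ 32.2749, so the smallest n is 33.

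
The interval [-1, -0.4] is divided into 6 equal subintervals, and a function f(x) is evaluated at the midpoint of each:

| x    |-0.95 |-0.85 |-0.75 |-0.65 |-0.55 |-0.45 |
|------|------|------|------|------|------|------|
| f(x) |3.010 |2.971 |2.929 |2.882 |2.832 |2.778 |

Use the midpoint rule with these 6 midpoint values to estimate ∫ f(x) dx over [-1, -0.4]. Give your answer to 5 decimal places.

1.74020

h = 0.1, n = 6.
h·[y(m₁) + y(m₂) + y(m₃) + y(m₄) + y(m₅) + y(m₆)] = 0.1·(17.402) = 1.74020.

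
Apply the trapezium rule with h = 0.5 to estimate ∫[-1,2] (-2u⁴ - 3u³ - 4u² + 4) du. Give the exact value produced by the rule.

-27

h = (2 − (-1))/6 = 0.5.
Nodes u₀,…,u₆ = -1, -0.5, 0, 0.5, 1, 1.5, 2.
f(u) = -2u⁴ - 3u³ - 4u² + 4: f₀=1, f₁=3.25, f₂=4, f₃=2.5, f₄=-5, f₅=-25.25, f₆=-68.
(h/2)·[f₀ + 2f₁ + 2f₂ + 2f₃ + 2f₄ + 2f₅ + f₆] = 0.25·(-108) = -27.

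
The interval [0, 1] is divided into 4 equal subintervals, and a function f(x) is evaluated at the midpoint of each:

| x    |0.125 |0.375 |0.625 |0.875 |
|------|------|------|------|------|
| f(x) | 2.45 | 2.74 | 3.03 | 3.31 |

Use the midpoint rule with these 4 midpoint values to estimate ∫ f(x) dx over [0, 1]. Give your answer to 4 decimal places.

2.8825

h = 0.25, n = 4.
h·[y(m₁) + y(m₂) + y(m₃) + y(m₄)] = 0.25·(11.53) = 2.8825.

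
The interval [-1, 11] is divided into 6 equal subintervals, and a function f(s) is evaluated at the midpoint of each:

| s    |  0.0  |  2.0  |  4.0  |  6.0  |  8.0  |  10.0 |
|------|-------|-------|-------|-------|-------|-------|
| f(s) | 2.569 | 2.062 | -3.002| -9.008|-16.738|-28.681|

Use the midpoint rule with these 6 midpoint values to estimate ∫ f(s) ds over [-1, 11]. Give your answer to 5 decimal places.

-105.59600

h = 2, n = 6.
h·[y(m₁) + y(m₂) + y(m₃) + y(m₄) + y(m₅) + y(m₆)] = 2·(-52.798) = -105.59600.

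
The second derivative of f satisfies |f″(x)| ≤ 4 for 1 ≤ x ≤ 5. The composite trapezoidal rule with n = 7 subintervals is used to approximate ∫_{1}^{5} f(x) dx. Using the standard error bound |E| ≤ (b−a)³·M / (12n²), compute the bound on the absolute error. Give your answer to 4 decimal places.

0.4354

|E| ≤ (4)³·4 / (12·7²) = 256/588 = 0.4354.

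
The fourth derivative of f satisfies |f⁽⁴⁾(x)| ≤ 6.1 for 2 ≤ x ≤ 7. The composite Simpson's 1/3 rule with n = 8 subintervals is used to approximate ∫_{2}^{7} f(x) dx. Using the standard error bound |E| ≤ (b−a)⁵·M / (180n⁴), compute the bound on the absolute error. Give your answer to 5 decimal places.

0.02586

|E| ≤ (5)⁵·6.1 / (180·8⁴) = 19062.5/737280 = 0.02586.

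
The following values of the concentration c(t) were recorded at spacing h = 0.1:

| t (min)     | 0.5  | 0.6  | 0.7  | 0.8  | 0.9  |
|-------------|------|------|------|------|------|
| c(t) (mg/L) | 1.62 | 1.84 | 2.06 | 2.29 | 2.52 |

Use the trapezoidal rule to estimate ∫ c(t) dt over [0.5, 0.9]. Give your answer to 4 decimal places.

h = 0.1, n = 4.
(h/2)·[y₀ + 2y₁ + 2y₂ + 2y₃ + y₄] = 0.05·(16.52) = 0.8260.

0.8260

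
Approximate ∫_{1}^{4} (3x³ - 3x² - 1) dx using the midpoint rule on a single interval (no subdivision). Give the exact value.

81.375

M = (b−a)·f(2.5) = 3·(27.125) = 81.375.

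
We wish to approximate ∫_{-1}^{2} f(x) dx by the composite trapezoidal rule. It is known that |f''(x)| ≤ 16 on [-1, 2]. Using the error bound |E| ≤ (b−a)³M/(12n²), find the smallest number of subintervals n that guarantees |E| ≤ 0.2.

14

Need 432/(12n²) ≤ 0.2.
n² ≥ 432/(12·0.2) = 180 ⇒ n ≥ 13.4164, so the smallest n is 14.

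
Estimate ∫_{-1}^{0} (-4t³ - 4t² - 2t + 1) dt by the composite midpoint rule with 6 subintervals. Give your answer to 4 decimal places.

h = (0 − (-1))/6 = 0.166667.
Midpoints m₁,…,m₆ = -0.916667, -0.75, -0.583333, -0.416667, -0.25, -0.083333.
f(m₁)=2.553241, f(m₂)=1.9375, f(m₃)=1.599537, f(m₄)=1.428241, f(m₅)=1.3125, f(m₆)=1.141204.
h·[f(m₁) + f(m₂) + f(m₃) + f(m₄) + f(m₅) + f(m₆)] = 0.166667·(9.972222) = 1.6620.

1.6620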